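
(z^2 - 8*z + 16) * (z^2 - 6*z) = z^4 - 14*z^3 + 64*z^2 - 96*z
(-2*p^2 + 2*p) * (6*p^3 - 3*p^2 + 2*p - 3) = -12*p^5 + 18*p^4 - 10*p^3 + 10*p^2 - 6*p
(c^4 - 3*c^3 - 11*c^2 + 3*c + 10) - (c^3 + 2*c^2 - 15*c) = c^4 - 4*c^3 - 13*c^2 + 18*c + 10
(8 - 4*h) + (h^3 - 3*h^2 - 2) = h^3 - 3*h^2 - 4*h + 6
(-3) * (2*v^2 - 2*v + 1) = -6*v^2 + 6*v - 3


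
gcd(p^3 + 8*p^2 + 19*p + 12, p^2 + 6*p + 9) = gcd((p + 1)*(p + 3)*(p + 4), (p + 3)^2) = p + 3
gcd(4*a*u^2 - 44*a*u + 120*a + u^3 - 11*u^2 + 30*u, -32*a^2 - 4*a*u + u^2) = 4*a + u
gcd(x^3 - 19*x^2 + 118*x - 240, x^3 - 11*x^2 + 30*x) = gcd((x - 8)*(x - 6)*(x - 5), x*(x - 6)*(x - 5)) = x^2 - 11*x + 30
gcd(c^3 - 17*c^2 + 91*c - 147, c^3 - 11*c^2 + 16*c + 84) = c - 7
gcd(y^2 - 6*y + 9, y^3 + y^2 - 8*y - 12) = y - 3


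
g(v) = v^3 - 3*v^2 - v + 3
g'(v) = 3*v^2 - 6*v - 1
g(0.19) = 2.71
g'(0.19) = -2.03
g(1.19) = -0.75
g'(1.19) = -3.89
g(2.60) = -2.30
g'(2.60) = 3.68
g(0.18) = 2.73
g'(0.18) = -1.98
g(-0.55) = 2.48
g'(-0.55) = 3.21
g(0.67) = 1.28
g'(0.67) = -3.67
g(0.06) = 2.93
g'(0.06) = -1.35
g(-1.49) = -5.48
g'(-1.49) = 14.60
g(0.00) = 3.00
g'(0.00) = -1.00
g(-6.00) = -315.00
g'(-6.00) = 143.00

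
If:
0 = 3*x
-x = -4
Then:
No Solution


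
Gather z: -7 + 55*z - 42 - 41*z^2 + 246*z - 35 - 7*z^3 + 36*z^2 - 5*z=-7*z^3 - 5*z^2 + 296*z - 84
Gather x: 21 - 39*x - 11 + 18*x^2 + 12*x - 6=18*x^2 - 27*x + 4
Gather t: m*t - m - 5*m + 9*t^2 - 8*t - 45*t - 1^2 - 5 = -6*m + 9*t^2 + t*(m - 53) - 6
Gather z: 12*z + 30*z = 42*z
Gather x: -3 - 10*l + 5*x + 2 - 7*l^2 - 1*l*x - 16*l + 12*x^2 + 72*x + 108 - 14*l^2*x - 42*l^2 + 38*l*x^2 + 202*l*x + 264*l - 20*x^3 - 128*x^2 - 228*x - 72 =-49*l^2 + 238*l - 20*x^3 + x^2*(38*l - 116) + x*(-14*l^2 + 201*l - 151) + 35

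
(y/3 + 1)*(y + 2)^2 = y^3/3 + 7*y^2/3 + 16*y/3 + 4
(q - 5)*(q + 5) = q^2 - 25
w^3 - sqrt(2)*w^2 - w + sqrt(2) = (w - 1)*(w + 1)*(w - sqrt(2))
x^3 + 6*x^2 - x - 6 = (x - 1)*(x + 1)*(x + 6)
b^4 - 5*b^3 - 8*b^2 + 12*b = b*(b - 6)*(b - 1)*(b + 2)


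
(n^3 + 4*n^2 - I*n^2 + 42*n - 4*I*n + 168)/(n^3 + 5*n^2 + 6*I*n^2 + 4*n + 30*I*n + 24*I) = (n - 7*I)/(n + 1)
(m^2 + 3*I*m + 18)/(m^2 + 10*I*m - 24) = (m - 3*I)/(m + 4*I)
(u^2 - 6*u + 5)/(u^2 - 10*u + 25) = (u - 1)/(u - 5)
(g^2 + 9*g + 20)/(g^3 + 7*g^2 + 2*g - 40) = 1/(g - 2)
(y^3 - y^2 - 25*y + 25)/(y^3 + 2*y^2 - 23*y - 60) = (y^2 + 4*y - 5)/(y^2 + 7*y + 12)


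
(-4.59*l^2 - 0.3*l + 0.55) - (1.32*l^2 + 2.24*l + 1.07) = -5.91*l^2 - 2.54*l - 0.52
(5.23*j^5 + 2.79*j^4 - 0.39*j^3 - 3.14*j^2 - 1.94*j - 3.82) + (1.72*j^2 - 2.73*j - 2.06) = 5.23*j^5 + 2.79*j^4 - 0.39*j^3 - 1.42*j^2 - 4.67*j - 5.88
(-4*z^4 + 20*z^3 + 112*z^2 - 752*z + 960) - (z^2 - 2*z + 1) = -4*z^4 + 20*z^3 + 111*z^2 - 750*z + 959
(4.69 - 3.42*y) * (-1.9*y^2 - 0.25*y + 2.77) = 6.498*y^3 - 8.056*y^2 - 10.6459*y + 12.9913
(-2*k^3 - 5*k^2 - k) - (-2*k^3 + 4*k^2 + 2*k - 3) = -9*k^2 - 3*k + 3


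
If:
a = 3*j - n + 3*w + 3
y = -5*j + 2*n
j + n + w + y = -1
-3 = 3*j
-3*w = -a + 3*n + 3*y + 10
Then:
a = 10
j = -1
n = -5/2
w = 5/2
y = 0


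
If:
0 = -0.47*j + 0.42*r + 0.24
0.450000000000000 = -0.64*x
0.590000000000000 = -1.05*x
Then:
No Solution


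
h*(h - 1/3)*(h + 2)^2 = h^4 + 11*h^3/3 + 8*h^2/3 - 4*h/3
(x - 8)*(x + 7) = x^2 - x - 56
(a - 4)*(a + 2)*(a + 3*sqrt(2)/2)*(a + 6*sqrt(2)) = a^4 - 2*a^3 + 15*sqrt(2)*a^3/2 - 15*sqrt(2)*a^2 + 10*a^2 - 60*sqrt(2)*a - 36*a - 144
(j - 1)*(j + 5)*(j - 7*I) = j^3 + 4*j^2 - 7*I*j^2 - 5*j - 28*I*j + 35*I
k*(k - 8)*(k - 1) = k^3 - 9*k^2 + 8*k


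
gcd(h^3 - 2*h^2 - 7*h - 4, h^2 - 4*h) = h - 4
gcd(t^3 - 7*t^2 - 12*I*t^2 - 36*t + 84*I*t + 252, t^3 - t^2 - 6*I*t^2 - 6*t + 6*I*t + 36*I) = t - 6*I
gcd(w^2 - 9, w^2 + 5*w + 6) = w + 3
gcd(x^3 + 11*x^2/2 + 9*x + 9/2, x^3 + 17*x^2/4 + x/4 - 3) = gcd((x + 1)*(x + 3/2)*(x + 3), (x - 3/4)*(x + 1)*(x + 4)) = x + 1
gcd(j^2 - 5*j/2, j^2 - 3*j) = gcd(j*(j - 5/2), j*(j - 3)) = j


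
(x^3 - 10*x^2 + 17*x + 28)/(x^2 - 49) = (x^2 - 3*x - 4)/(x + 7)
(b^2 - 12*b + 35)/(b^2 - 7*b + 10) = (b - 7)/(b - 2)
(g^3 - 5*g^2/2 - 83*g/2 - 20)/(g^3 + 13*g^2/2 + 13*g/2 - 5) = (2*g^2 - 15*g - 8)/(2*g^2 + 3*g - 2)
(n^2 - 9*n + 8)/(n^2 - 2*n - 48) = (n - 1)/(n + 6)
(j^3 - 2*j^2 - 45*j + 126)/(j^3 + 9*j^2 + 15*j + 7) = (j^2 - 9*j + 18)/(j^2 + 2*j + 1)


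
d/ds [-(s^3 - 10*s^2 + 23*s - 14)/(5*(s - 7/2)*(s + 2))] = 4*(-s^4 + 3*s^3 + 29*s^2 - 168*s + 182)/(5*(4*s^4 - 12*s^3 - 47*s^2 + 84*s + 196))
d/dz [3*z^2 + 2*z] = 6*z + 2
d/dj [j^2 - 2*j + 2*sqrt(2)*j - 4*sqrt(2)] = 2*j - 2 + 2*sqrt(2)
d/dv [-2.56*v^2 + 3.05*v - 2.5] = 3.05 - 5.12*v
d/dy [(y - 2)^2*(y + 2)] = (y - 2)*(3*y + 2)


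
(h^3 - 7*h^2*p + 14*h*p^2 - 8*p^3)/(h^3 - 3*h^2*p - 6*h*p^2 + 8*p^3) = (h - 2*p)/(h + 2*p)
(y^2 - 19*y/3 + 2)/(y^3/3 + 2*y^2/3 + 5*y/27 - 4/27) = 9*(y - 6)/(3*y^2 + 7*y + 4)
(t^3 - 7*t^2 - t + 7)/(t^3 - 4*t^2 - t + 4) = (t - 7)/(t - 4)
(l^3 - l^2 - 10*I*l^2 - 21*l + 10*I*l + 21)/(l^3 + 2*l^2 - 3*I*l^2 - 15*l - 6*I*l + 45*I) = (l^2 - l*(1 + 7*I) + 7*I)/(l^2 + 2*l - 15)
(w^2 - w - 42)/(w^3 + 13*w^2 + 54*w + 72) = (w - 7)/(w^2 + 7*w + 12)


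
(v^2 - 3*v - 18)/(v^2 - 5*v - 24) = (v - 6)/(v - 8)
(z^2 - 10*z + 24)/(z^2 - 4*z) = (z - 6)/z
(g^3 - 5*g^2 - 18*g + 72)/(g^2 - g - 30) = (g^2 + g - 12)/(g + 5)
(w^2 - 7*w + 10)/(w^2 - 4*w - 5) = (w - 2)/(w + 1)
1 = 1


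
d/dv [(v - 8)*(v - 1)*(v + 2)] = 3*v^2 - 14*v - 10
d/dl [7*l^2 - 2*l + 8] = 14*l - 2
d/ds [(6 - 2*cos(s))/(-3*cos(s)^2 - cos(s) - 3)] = 6*(cos(s)^2 - 6*cos(s) - 2)*sin(s)/(3*cos(s)^2 + cos(s) + 3)^2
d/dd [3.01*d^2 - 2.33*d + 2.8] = 6.02*d - 2.33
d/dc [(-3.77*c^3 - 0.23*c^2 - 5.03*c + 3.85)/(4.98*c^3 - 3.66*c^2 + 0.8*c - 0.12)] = (14.9436*c^4 + 44.0668*c^3 - 74.7556*c^2 + 28.2372*c - 2.4764)/(24.8004*c^6 - 36.4536*c^5 + 21.3636*c^4 - 7.0512*c^3 + 1.5184*c^2 - 0.192*c + 0.0144)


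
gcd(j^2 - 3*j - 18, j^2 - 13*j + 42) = j - 6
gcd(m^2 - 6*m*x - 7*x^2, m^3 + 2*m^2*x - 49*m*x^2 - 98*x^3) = -m + 7*x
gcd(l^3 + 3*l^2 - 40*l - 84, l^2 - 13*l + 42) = l - 6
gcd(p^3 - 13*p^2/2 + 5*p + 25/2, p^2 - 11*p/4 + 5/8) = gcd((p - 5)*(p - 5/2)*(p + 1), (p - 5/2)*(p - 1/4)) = p - 5/2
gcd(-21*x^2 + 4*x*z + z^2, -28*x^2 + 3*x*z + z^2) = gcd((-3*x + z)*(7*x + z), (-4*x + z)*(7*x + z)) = 7*x + z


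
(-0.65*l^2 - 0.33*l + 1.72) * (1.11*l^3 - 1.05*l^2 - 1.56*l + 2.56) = -0.7215*l^5 + 0.3162*l^4 + 3.2697*l^3 - 2.9552*l^2 - 3.528*l + 4.4032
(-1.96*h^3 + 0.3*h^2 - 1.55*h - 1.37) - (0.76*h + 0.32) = -1.96*h^3 + 0.3*h^2 - 2.31*h - 1.69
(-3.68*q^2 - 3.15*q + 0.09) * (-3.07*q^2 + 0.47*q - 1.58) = 11.2976*q^4 + 7.9409*q^3 + 4.0576*q^2 + 5.0193*q - 0.1422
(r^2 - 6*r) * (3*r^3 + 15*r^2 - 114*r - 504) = 3*r^5 - 3*r^4 - 204*r^3 + 180*r^2 + 3024*r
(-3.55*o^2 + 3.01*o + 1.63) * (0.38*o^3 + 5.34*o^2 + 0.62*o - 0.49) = -1.349*o^5 - 17.8132*o^4 + 14.4918*o^3 + 12.3099*o^2 - 0.4643*o - 0.7987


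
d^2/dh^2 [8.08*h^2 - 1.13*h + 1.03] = 16.1600000000000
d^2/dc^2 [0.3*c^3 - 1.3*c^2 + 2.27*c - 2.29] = 1.8*c - 2.6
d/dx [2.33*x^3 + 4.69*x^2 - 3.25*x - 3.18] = 6.99*x^2 + 9.38*x - 3.25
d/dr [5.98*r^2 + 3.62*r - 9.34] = 11.96*r + 3.62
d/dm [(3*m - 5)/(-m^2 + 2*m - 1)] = (3*m - 7)/(m^3 - 3*m^2 + 3*m - 1)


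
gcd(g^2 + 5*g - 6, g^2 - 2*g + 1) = g - 1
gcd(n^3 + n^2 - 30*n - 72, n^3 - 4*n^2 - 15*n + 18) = n^2 - 3*n - 18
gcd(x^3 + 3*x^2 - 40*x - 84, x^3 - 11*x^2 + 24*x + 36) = x - 6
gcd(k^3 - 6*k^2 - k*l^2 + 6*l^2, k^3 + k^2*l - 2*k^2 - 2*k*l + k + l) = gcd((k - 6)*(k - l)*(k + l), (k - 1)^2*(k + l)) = k + l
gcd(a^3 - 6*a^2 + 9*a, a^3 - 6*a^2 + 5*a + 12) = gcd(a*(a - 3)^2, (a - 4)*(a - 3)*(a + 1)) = a - 3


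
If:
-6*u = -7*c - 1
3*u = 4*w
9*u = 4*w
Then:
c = -1/7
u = 0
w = 0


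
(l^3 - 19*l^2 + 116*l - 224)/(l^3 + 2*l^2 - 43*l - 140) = (l^2 - 12*l + 32)/(l^2 + 9*l + 20)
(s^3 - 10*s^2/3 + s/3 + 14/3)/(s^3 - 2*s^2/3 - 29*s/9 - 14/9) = 3*(s - 2)/(3*s + 2)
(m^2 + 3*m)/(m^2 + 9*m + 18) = m/(m + 6)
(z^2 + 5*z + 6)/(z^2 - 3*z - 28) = (z^2 + 5*z + 6)/(z^2 - 3*z - 28)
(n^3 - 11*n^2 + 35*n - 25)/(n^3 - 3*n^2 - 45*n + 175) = (n - 1)/(n + 7)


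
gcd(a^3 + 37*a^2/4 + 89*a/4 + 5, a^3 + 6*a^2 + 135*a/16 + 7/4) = a^2 + 17*a/4 + 1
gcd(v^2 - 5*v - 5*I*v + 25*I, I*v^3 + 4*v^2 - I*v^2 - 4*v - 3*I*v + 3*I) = 1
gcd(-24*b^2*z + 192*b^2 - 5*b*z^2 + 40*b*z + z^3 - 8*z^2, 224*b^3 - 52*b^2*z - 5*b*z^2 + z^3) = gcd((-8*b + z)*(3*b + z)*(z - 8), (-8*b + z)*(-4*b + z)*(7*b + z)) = -8*b + z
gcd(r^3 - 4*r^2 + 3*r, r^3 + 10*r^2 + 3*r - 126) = r - 3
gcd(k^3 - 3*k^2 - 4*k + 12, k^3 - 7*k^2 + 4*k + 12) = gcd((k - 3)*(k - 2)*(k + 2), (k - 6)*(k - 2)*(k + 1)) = k - 2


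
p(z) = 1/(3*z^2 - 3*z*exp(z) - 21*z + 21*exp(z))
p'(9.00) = 0.00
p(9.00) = 0.00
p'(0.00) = 0.01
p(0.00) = 0.05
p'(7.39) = 0.00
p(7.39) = -0.00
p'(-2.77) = 0.01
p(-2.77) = 0.01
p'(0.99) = -0.03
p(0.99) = 0.03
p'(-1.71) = 0.01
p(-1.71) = 0.02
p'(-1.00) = 0.02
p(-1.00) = 0.03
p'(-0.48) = 0.02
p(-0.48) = 0.04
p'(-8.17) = 0.00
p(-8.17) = 0.00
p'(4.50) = -0.00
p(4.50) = 0.00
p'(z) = (3*z*exp(z) - 6*z - 18*exp(z) + 21)/(3*z^2 - 3*z*exp(z) - 21*z + 21*exp(z))^2 = (z*exp(z) - 2*z - 6*exp(z) + 7)/(3*(z^2 - z*exp(z) - 7*z + 7*exp(z))^2)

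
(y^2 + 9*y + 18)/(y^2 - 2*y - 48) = (y + 3)/(y - 8)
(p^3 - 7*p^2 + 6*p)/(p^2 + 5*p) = (p^2 - 7*p + 6)/(p + 5)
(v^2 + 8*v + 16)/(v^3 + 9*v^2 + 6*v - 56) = (v + 4)/(v^2 + 5*v - 14)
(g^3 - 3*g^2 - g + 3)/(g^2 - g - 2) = (g^2 - 4*g + 3)/(g - 2)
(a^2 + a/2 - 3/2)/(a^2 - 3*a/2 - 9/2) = (a - 1)/(a - 3)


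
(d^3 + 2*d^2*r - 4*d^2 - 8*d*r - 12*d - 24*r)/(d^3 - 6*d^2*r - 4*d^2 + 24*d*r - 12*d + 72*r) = (-d - 2*r)/(-d + 6*r)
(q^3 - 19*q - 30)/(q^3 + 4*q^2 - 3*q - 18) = (q^2 - 3*q - 10)/(q^2 + q - 6)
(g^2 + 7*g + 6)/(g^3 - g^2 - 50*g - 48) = 1/(g - 8)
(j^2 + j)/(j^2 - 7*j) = (j + 1)/(j - 7)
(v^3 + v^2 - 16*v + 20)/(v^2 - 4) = (v^2 + 3*v - 10)/(v + 2)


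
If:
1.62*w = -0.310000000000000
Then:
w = -0.19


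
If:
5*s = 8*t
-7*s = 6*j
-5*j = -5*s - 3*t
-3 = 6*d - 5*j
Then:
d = -1/2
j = 0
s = 0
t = 0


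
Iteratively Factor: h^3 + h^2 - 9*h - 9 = (h + 3)*(h^2 - 2*h - 3) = (h - 3)*(h + 3)*(h + 1)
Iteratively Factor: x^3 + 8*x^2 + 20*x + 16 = (x + 4)*(x^2 + 4*x + 4) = (x + 2)*(x + 4)*(x + 2)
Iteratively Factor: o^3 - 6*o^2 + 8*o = (o - 2)*(o^2 - 4*o) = o*(o - 2)*(o - 4)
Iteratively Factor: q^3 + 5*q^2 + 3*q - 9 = (q + 3)*(q^2 + 2*q - 3) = (q - 1)*(q + 3)*(q + 3)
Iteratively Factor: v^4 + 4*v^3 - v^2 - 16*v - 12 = (v + 1)*(v^3 + 3*v^2 - 4*v - 12) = (v - 2)*(v + 1)*(v^2 + 5*v + 6) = (v - 2)*(v + 1)*(v + 3)*(v + 2)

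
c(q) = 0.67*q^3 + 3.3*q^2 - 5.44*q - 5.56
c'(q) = 2.01*q^2 + 6.6*q - 5.44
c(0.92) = -7.25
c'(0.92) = 2.33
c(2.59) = 14.13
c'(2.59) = 25.14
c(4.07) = 72.13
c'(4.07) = 54.72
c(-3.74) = 25.89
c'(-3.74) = -2.01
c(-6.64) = -20.09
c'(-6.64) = 39.36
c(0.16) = -6.34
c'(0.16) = -4.33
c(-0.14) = -4.74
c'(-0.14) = -6.32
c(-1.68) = 9.72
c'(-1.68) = -10.85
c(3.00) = 25.91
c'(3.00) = 32.45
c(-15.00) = -1442.71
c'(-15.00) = 347.81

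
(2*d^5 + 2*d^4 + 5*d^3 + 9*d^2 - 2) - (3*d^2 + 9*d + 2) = 2*d^5 + 2*d^4 + 5*d^3 + 6*d^2 - 9*d - 4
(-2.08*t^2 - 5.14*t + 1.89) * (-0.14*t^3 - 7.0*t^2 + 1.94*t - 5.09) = 0.2912*t^5 + 15.2796*t^4 + 31.6802*t^3 - 12.6144*t^2 + 29.8292*t - 9.6201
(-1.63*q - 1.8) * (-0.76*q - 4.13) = 1.2388*q^2 + 8.0999*q + 7.434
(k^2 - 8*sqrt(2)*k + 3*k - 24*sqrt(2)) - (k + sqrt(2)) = k^2 - 8*sqrt(2)*k + 2*k - 25*sqrt(2)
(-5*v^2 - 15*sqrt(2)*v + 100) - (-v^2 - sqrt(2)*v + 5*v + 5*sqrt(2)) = -4*v^2 - 14*sqrt(2)*v - 5*v - 5*sqrt(2) + 100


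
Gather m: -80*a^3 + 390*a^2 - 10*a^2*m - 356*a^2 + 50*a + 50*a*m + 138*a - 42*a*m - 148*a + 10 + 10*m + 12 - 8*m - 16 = -80*a^3 + 34*a^2 + 40*a + m*(-10*a^2 + 8*a + 2) + 6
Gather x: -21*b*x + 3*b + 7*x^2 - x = 3*b + 7*x^2 + x*(-21*b - 1)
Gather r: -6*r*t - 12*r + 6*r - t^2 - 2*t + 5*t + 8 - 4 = r*(-6*t - 6) - t^2 + 3*t + 4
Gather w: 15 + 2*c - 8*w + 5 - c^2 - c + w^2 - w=-c^2 + c + w^2 - 9*w + 20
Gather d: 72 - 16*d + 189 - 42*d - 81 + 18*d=180 - 40*d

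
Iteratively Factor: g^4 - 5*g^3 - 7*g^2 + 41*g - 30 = (g - 1)*(g^3 - 4*g^2 - 11*g + 30) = (g - 1)*(g + 3)*(g^2 - 7*g + 10) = (g - 5)*(g - 1)*(g + 3)*(g - 2)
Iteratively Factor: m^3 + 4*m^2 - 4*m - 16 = (m + 4)*(m^2 - 4) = (m - 2)*(m + 4)*(m + 2)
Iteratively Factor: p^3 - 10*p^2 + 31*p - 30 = (p - 2)*(p^2 - 8*p + 15) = (p - 5)*(p - 2)*(p - 3)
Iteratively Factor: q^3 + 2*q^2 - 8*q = (q + 4)*(q^2 - 2*q) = q*(q + 4)*(q - 2)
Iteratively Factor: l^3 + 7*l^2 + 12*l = (l + 4)*(l^2 + 3*l) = l*(l + 4)*(l + 3)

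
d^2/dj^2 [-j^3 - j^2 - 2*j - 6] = -6*j - 2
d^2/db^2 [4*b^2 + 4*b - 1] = 8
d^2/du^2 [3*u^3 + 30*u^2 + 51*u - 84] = 18*u + 60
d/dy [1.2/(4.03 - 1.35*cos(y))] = -1.62*sin(y)/(1.35*cos(y) - 4.03)^2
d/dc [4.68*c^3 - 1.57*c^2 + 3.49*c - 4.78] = 14.04*c^2 - 3.14*c + 3.49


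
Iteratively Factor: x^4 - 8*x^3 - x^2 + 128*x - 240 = (x + 4)*(x^3 - 12*x^2 + 47*x - 60) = (x - 5)*(x + 4)*(x^2 - 7*x + 12) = (x - 5)*(x - 3)*(x + 4)*(x - 4)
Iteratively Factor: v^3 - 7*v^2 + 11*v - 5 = (v - 1)*(v^2 - 6*v + 5) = (v - 5)*(v - 1)*(v - 1)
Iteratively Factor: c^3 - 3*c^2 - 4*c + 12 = (c + 2)*(c^2 - 5*c + 6) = (c - 2)*(c + 2)*(c - 3)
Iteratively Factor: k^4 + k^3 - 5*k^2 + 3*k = (k - 1)*(k^3 + 2*k^2 - 3*k) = (k - 1)^2*(k^2 + 3*k) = (k - 1)^2*(k + 3)*(k)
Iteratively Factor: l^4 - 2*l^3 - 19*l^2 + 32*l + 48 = (l + 4)*(l^3 - 6*l^2 + 5*l + 12) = (l - 3)*(l + 4)*(l^2 - 3*l - 4) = (l - 3)*(l + 1)*(l + 4)*(l - 4)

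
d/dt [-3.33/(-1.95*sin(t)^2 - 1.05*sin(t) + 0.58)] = -(12.987*sin(t) + 3.4965)*cos(t)/(1.95*sin(t)^2 + 1.05*sin(t) - 0.58)^2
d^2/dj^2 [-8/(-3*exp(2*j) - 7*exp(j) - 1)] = 8*(2*(6*exp(j) + 7)^2*exp(j) - (12*exp(j) + 7)*(3*exp(2*j) + 7*exp(j) + 1))*exp(j)/(3*exp(2*j) + 7*exp(j) + 1)^3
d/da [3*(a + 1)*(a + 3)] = 6*a + 12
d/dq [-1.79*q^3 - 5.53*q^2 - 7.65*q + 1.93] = -5.37*q^2 - 11.06*q - 7.65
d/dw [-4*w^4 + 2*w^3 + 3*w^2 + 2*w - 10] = -16*w^3 + 6*w^2 + 6*w + 2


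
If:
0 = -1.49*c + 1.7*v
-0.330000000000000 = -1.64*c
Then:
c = 0.20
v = 0.18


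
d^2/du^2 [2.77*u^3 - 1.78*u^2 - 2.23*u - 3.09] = 16.62*u - 3.56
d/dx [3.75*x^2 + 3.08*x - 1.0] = 7.5*x + 3.08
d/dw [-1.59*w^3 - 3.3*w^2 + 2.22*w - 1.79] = -4.77*w^2 - 6.6*w + 2.22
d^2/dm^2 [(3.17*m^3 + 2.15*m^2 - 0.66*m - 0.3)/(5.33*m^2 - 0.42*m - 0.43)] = (-1.13686837721616e-13*m^5 + 1.13686837721616e-13*m^4 - 12.224746*m^3 - 18.135498*m^2 - 1.529646*m - 0.447518)/(151.419437*m^6 - 35.795214*m^5 - 33.826845*m^4 + 5.7015*m^3 + 2.728995*m^2 - 0.232974*m - 0.079507)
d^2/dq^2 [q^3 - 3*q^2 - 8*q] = 6*q - 6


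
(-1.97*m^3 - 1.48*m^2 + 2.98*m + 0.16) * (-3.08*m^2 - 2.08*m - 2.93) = 6.0676*m^5 + 8.656*m^4 - 0.3279*m^3 - 2.3548*m^2 - 9.0642*m - 0.4688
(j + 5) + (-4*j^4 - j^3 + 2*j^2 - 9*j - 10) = -4*j^4 - j^3 + 2*j^2 - 8*j - 5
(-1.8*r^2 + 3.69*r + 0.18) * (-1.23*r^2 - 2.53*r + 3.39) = 2.214*r^4 + 0.0152999999999999*r^3 - 15.6591*r^2 + 12.0537*r + 0.6102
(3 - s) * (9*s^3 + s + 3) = -9*s^4 + 27*s^3 - s^2 + 9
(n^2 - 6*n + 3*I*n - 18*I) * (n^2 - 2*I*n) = n^4 - 6*n^3 + I*n^3 + 6*n^2 - 6*I*n^2 - 36*n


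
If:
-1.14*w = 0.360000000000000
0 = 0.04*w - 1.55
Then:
No Solution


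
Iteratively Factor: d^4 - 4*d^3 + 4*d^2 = (d)*(d^3 - 4*d^2 + 4*d) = d*(d - 2)*(d^2 - 2*d) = d*(d - 2)^2*(d)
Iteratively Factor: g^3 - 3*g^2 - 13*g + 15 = (g + 3)*(g^2 - 6*g + 5) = (g - 1)*(g + 3)*(g - 5)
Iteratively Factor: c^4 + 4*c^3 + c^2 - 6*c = (c + 2)*(c^3 + 2*c^2 - 3*c) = (c + 2)*(c + 3)*(c^2 - c) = c*(c + 2)*(c + 3)*(c - 1)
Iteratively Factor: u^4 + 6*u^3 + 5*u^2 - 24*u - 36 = (u + 3)*(u^3 + 3*u^2 - 4*u - 12) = (u - 2)*(u + 3)*(u^2 + 5*u + 6) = (u - 2)*(u + 2)*(u + 3)*(u + 3)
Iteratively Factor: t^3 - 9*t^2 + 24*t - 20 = (t - 2)*(t^2 - 7*t + 10) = (t - 5)*(t - 2)*(t - 2)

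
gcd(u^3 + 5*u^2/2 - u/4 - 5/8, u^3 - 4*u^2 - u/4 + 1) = u^2 - 1/4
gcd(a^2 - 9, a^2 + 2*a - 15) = a - 3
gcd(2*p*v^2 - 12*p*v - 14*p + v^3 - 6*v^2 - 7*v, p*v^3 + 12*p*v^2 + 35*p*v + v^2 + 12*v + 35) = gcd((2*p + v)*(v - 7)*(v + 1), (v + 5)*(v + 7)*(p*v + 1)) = 1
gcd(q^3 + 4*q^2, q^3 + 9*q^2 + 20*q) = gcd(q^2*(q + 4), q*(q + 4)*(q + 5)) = q^2 + 4*q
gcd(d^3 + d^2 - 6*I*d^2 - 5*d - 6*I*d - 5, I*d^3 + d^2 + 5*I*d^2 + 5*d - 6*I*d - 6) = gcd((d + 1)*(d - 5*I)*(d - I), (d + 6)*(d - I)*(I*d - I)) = d - I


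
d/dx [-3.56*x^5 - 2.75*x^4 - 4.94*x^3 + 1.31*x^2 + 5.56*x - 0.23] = -17.8*x^4 - 11.0*x^3 - 14.82*x^2 + 2.62*x + 5.56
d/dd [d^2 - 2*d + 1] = 2*d - 2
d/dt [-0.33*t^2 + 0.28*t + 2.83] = 0.28 - 0.66*t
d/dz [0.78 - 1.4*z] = -1.40000000000000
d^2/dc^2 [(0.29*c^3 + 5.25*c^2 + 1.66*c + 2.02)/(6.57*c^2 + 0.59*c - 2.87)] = (-2.27373675443232e-13*c^4 + 113.744638*c^3 + 1114.173096*c^2 + 249.117726*c + 169.693366)/(283.593393*c^6 + 76.401873*c^5 - 364.788738*c^4 - 66.544507*c^3 + 159.352158*c^2 + 14.579313*c - 23.639903)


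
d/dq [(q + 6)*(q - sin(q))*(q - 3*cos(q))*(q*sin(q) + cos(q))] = q*(q + 6)*(q - sin(q))*(q - 3*cos(q))*cos(q) + (q + 6)*(q - sin(q))*(q*sin(q) + cos(q))*(3*sin(q) + 1) - (q + 6)*(q - 3*cos(q))*(q*sin(q) + cos(q))*(cos(q) - 1) + (q - sin(q))*(q - 3*cos(q))*(q*sin(q) + cos(q))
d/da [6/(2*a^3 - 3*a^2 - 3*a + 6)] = 18*(-2*a^2 + 2*a + 1)/(2*a^3 - 3*a^2 - 3*a + 6)^2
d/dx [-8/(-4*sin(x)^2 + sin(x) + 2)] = 8*(1 - 8*sin(x))*cos(x)/(sin(x) + 2*cos(2*x))^2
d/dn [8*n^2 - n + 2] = 16*n - 1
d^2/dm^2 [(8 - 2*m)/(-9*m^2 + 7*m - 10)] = 4*((43 - 27*m)*(9*m^2 - 7*m + 10) + (m - 4)*(18*m - 7)^2)/(9*m^2 - 7*m + 10)^3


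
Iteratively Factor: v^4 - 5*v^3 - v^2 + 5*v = (v + 1)*(v^3 - 6*v^2 + 5*v) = (v - 1)*(v + 1)*(v^2 - 5*v) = v*(v - 1)*(v + 1)*(v - 5)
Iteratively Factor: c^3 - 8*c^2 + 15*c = (c)*(c^2 - 8*c + 15) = c*(c - 5)*(c - 3)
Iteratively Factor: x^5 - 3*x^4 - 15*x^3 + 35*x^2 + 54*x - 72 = (x - 4)*(x^4 + x^3 - 11*x^2 - 9*x + 18) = (x - 4)*(x + 3)*(x^3 - 2*x^2 - 5*x + 6) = (x - 4)*(x - 1)*(x + 3)*(x^2 - x - 6) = (x - 4)*(x - 1)*(x + 2)*(x + 3)*(x - 3)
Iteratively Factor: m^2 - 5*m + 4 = (m - 4)*(m - 1)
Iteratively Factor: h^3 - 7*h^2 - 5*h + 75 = (h - 5)*(h^2 - 2*h - 15) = (h - 5)^2*(h + 3)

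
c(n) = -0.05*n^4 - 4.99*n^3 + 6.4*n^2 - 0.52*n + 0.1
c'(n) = -0.2*n^3 - 14.97*n^2 + 12.8*n - 0.52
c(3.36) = -125.05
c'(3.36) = -134.10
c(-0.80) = 7.15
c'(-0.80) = -20.24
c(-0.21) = 0.54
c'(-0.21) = -3.87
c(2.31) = -29.88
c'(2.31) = -53.30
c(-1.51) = 32.40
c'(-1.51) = -53.29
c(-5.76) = 1114.00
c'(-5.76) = -532.70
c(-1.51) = 32.40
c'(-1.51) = -53.29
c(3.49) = -143.30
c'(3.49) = -146.69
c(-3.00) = 189.94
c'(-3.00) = -168.25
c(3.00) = -82.64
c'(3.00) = -102.25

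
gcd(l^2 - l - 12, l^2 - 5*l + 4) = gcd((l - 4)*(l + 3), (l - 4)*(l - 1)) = l - 4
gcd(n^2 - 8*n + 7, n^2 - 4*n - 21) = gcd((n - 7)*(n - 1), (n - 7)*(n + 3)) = n - 7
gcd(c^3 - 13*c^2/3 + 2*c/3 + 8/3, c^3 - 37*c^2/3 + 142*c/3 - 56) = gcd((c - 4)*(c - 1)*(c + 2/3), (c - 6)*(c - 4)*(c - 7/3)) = c - 4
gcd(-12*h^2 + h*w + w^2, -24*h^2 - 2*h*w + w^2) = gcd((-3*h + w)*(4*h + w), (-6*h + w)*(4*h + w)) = 4*h + w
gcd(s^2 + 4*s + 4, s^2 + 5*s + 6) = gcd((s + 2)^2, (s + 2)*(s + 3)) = s + 2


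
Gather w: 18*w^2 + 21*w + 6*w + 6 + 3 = 18*w^2 + 27*w + 9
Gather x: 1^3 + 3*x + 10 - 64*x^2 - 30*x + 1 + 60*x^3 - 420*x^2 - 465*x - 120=60*x^3 - 484*x^2 - 492*x - 108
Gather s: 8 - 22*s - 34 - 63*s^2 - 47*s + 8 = -63*s^2 - 69*s - 18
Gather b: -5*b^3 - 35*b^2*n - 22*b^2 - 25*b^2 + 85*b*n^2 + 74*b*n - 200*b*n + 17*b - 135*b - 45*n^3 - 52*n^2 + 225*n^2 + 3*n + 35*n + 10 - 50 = -5*b^3 + b^2*(-35*n - 47) + b*(85*n^2 - 126*n - 118) - 45*n^3 + 173*n^2 + 38*n - 40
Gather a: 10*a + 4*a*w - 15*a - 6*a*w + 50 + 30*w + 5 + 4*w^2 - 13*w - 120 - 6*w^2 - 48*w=a*(-2*w - 5) - 2*w^2 - 31*w - 65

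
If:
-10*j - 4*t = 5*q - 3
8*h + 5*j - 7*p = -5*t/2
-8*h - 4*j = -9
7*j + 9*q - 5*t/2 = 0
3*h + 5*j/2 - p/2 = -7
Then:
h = 66149/12288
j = -52325/6144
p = 11419/3072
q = 29065/3072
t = 31379/3072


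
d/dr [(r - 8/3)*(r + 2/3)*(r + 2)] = 3*r^2 - 52/9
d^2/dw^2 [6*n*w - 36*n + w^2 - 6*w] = 2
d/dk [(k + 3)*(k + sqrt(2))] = 2*k + sqrt(2) + 3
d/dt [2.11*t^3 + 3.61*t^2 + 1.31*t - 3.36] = 6.33*t^2 + 7.22*t + 1.31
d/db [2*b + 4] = 2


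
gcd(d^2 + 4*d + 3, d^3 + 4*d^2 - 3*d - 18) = d + 3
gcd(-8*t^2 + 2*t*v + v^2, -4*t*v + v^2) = 1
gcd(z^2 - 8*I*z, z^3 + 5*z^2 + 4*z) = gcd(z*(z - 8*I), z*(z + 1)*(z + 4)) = z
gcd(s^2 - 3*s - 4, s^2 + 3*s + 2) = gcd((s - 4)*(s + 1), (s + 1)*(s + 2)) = s + 1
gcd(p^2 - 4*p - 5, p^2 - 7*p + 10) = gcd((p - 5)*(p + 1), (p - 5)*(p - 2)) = p - 5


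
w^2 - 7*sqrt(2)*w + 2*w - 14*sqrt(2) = (w + 2)*(w - 7*sqrt(2))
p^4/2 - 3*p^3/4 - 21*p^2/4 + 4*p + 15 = (p/2 + 1)*(p - 3)*(p - 5/2)*(p + 2)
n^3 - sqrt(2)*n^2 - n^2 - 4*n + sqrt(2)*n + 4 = (n - 1)*(n - 2*sqrt(2))*(n + sqrt(2))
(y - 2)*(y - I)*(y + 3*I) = y^3 - 2*y^2 + 2*I*y^2 + 3*y - 4*I*y - 6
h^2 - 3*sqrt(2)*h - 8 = (h - 4*sqrt(2))*(h + sqrt(2))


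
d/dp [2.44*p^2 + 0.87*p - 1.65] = 4.88*p + 0.87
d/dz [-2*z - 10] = -2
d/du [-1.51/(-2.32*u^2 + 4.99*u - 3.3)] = (7.5349 - 7.0064*u)/(2.32*u^2 - 4.99*u + 3.3)^2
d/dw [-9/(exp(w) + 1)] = 9/(4*cosh(w/2)^2)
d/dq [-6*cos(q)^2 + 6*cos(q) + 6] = -6*sin(q) + 6*sin(2*q)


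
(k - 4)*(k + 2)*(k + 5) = k^3 + 3*k^2 - 18*k - 40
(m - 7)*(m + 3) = m^2 - 4*m - 21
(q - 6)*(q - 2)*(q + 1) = q^3 - 7*q^2 + 4*q + 12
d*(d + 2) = d^2 + 2*d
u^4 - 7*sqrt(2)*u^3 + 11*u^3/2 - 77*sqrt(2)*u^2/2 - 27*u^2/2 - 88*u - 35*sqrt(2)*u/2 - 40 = (u + 1/2)*(u + 5)*(u - 8*sqrt(2))*(u + sqrt(2))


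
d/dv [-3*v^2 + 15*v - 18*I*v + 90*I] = -6*v + 15 - 18*I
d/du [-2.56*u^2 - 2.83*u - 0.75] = -5.12*u - 2.83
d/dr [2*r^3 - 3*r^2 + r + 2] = 6*r^2 - 6*r + 1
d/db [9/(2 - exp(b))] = 9*exp(b)/(exp(b) - 2)^2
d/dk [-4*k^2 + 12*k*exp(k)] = 12*k*exp(k) - 8*k + 12*exp(k)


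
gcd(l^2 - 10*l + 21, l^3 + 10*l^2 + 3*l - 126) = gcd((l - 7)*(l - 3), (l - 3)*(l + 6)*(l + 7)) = l - 3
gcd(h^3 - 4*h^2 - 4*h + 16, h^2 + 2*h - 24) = h - 4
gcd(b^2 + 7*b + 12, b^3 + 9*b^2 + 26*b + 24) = b^2 + 7*b + 12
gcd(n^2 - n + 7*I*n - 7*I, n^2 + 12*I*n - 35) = n + 7*I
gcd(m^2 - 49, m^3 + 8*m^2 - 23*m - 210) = m + 7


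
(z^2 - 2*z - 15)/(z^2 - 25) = (z + 3)/(z + 5)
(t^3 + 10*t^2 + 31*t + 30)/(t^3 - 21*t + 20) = (t^2 + 5*t + 6)/(t^2 - 5*t + 4)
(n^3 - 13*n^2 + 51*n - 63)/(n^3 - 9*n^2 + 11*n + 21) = (n - 3)/(n + 1)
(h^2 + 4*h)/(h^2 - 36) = h*(h + 4)/(h^2 - 36)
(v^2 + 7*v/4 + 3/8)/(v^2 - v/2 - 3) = (v + 1/4)/(v - 2)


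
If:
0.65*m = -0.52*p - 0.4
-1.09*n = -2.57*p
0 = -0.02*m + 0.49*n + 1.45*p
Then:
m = -0.61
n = -0.01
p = -0.00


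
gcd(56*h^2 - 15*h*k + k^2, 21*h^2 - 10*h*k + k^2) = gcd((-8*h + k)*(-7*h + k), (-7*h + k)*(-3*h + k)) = 7*h - k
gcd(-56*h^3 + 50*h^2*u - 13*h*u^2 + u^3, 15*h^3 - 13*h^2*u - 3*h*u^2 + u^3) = 1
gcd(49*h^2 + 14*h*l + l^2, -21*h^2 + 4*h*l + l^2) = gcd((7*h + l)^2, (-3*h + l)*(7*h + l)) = 7*h + l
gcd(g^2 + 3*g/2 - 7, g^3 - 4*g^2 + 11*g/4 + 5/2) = g - 2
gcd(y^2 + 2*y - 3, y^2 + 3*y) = y + 3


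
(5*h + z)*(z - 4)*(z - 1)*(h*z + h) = 5*h^2*z^3 - 20*h^2*z^2 - 5*h^2*z + 20*h^2 + h*z^4 - 4*h*z^3 - h*z^2 + 4*h*z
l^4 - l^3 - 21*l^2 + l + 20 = (l - 5)*(l - 1)*(l + 1)*(l + 4)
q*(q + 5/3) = q^2 + 5*q/3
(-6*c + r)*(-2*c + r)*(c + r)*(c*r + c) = 12*c^4*r + 12*c^4 + 4*c^3*r^2 + 4*c^3*r - 7*c^2*r^3 - 7*c^2*r^2 + c*r^4 + c*r^3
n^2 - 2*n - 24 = (n - 6)*(n + 4)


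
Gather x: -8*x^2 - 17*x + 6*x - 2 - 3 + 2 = -8*x^2 - 11*x - 3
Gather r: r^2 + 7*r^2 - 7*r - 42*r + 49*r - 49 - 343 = 8*r^2 - 392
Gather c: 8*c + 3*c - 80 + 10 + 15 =11*c - 55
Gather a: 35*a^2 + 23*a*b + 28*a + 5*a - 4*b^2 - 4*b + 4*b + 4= 35*a^2 + a*(23*b + 33) - 4*b^2 + 4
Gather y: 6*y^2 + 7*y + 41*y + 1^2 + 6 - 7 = 6*y^2 + 48*y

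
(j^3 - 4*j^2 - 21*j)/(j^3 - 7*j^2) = (j + 3)/j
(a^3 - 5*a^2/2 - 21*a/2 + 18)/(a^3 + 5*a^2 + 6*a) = (a^2 - 11*a/2 + 6)/(a*(a + 2))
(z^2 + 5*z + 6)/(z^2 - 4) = (z + 3)/(z - 2)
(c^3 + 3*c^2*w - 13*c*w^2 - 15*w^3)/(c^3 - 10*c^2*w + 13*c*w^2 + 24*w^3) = (-c - 5*w)/(-c + 8*w)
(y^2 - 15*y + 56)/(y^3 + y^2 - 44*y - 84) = (y - 8)/(y^2 + 8*y + 12)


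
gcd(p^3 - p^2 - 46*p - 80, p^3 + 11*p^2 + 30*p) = p + 5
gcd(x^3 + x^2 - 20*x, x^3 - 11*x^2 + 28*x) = x^2 - 4*x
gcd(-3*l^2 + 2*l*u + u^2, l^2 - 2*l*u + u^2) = -l + u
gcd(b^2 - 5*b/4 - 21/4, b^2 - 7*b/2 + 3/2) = b - 3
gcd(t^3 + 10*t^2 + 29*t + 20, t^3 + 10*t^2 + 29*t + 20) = t^3 + 10*t^2 + 29*t + 20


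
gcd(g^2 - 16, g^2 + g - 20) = g - 4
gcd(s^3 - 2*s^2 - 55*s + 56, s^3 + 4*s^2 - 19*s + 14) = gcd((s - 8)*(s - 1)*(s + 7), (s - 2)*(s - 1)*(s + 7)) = s^2 + 6*s - 7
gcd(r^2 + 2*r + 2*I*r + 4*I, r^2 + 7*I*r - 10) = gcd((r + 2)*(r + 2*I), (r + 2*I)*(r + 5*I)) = r + 2*I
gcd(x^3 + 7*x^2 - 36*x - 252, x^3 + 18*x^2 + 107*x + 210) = x^2 + 13*x + 42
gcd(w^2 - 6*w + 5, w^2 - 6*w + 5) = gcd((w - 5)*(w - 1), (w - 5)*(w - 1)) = w^2 - 6*w + 5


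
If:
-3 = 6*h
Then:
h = -1/2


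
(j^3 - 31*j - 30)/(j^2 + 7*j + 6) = (j^2 - j - 30)/(j + 6)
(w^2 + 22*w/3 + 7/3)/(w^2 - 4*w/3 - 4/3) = (3*w^2 + 22*w + 7)/(3*w^2 - 4*w - 4)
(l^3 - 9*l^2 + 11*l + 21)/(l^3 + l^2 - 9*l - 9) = (l - 7)/(l + 3)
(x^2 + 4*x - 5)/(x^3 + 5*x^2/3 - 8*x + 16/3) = 3*(x + 5)/(3*x^2 + 8*x - 16)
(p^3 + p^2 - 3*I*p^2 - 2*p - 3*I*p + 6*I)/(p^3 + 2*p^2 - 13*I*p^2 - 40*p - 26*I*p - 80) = (p^2 - p*(1 + 3*I) + 3*I)/(p^2 - 13*I*p - 40)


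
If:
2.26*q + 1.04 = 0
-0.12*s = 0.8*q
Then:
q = -0.46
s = 3.07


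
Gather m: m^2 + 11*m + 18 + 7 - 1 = m^2 + 11*m + 24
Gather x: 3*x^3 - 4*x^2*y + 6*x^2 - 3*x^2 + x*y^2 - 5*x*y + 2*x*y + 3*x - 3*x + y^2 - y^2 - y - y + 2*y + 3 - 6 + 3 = 3*x^3 + x^2*(3 - 4*y) + x*(y^2 - 3*y)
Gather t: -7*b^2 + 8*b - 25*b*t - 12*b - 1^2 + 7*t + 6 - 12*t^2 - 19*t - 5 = -7*b^2 - 4*b - 12*t^2 + t*(-25*b - 12)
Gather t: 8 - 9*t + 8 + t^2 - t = t^2 - 10*t + 16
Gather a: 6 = 6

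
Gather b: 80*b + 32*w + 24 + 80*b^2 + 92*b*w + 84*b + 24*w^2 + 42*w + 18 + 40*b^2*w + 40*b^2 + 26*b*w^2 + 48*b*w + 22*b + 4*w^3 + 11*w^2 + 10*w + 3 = b^2*(40*w + 120) + b*(26*w^2 + 140*w + 186) + 4*w^3 + 35*w^2 + 84*w + 45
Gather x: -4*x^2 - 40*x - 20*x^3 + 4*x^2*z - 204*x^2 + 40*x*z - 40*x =-20*x^3 + x^2*(4*z - 208) + x*(40*z - 80)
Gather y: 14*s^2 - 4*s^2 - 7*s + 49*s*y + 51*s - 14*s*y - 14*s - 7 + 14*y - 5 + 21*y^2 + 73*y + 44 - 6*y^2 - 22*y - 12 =10*s^2 + 30*s + 15*y^2 + y*(35*s + 65) + 20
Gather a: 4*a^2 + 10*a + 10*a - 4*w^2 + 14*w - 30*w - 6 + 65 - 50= 4*a^2 + 20*a - 4*w^2 - 16*w + 9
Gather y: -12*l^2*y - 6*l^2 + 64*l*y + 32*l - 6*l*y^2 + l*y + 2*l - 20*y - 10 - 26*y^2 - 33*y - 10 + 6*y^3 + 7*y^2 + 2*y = -6*l^2 + 34*l + 6*y^3 + y^2*(-6*l - 19) + y*(-12*l^2 + 65*l - 51) - 20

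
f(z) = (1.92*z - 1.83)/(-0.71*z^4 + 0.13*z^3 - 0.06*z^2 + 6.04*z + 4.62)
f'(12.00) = 0.00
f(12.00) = -0.00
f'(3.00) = 0.20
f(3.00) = -0.12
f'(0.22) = 0.56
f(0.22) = -0.24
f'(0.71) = 0.25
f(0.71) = -0.05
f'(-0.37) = 3.69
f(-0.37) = -1.08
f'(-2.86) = 0.11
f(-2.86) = 0.11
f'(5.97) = 0.01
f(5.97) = -0.01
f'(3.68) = 0.05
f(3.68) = -0.05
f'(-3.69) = 0.04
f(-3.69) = 0.06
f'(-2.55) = 0.16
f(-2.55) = 0.16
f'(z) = (1.92*z - 1.83)*(2.84*z^3 - 0.39*z^2 + 0.12*z - 6.04)/(-0.71*z^4 + 0.13*z^3 - 0.06*z^2 + 6.04*z + 4.62)^2 + 1.92/(-0.71*z^4 + 0.13*z^3 - 0.06*z^2 + 6.04*z + 4.62) = (4.0896*z^4 - 5.6964*z^3 + 0.8289*z^2 - 0.2196*z + 19.9236)/(0.5041*z^8 - 0.1846*z^7 + 0.1021*z^6 - 8.5924*z^5 - 4.9864*z^4 + 0.4764*z^3 + 35.9272*z^2 + 55.8096*z + 21.3444)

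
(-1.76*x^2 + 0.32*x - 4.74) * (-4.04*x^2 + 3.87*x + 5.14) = 7.1104*x^4 - 8.104*x^3 + 11.3416*x^2 - 16.699*x - 24.3636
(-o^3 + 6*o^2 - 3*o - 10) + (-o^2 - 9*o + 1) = -o^3 + 5*o^2 - 12*o - 9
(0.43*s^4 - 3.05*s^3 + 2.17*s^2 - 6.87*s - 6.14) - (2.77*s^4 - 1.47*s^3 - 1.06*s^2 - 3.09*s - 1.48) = -2.34*s^4 - 1.58*s^3 + 3.23*s^2 - 3.78*s - 4.66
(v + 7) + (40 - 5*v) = 47 - 4*v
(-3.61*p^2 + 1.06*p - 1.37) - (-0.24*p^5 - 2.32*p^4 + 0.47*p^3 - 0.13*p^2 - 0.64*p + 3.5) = 0.24*p^5 + 2.32*p^4 - 0.47*p^3 - 3.48*p^2 + 1.7*p - 4.87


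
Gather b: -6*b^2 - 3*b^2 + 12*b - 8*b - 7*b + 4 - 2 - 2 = -9*b^2 - 3*b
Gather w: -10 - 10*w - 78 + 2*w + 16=-8*w - 72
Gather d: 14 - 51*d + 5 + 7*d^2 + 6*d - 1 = 7*d^2 - 45*d + 18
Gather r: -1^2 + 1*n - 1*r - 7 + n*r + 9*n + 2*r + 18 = 10*n + r*(n + 1) + 10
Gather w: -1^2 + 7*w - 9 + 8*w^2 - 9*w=8*w^2 - 2*w - 10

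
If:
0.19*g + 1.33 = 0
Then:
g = -7.00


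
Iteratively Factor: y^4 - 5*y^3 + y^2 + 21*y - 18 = (y + 2)*(y^3 - 7*y^2 + 15*y - 9) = (y - 3)*(y + 2)*(y^2 - 4*y + 3) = (y - 3)*(y - 1)*(y + 2)*(y - 3)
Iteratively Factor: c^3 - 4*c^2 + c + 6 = (c + 1)*(c^2 - 5*c + 6) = (c - 3)*(c + 1)*(c - 2)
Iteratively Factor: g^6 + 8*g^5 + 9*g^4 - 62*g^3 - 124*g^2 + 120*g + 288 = (g + 4)*(g^5 + 4*g^4 - 7*g^3 - 34*g^2 + 12*g + 72) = (g + 3)*(g + 4)*(g^4 + g^3 - 10*g^2 - 4*g + 24) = (g + 2)*(g + 3)*(g + 4)*(g^3 - g^2 - 8*g + 12) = (g - 2)*(g + 2)*(g + 3)*(g + 4)*(g^2 + g - 6) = (g - 2)^2*(g + 2)*(g + 3)*(g + 4)*(g + 3)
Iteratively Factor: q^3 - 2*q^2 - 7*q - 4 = (q - 4)*(q^2 + 2*q + 1) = (q - 4)*(q + 1)*(q + 1)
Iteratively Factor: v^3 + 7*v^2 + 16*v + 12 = (v + 3)*(v^2 + 4*v + 4) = (v + 2)*(v + 3)*(v + 2)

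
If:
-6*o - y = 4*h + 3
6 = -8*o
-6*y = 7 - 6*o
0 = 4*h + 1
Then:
No Solution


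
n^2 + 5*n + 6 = (n + 2)*(n + 3)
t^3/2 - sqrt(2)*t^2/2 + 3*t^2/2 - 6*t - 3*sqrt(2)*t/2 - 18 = (t/2 + sqrt(2))*(t + 3)*(t - 3*sqrt(2))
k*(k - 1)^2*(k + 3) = k^4 + k^3 - 5*k^2 + 3*k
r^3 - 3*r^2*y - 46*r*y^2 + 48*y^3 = (r - 8*y)*(r - y)*(r + 6*y)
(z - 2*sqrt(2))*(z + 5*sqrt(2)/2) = z^2 + sqrt(2)*z/2 - 10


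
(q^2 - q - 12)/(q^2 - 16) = (q + 3)/(q + 4)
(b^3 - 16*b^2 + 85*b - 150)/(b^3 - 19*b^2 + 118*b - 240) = (b - 5)/(b - 8)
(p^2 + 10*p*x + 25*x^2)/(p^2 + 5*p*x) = (p + 5*x)/p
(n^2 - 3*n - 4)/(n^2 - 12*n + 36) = (n^2 - 3*n - 4)/(n^2 - 12*n + 36)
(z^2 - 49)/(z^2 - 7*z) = (z + 7)/z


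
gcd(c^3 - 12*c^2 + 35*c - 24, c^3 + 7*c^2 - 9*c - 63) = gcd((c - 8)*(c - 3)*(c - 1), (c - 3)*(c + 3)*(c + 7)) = c - 3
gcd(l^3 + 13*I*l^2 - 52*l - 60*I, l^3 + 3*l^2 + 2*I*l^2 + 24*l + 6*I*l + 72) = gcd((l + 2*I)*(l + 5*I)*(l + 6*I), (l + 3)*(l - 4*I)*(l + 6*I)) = l + 6*I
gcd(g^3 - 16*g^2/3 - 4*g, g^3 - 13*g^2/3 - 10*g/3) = g^2 + 2*g/3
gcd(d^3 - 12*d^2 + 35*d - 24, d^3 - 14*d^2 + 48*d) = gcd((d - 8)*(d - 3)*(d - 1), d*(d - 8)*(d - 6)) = d - 8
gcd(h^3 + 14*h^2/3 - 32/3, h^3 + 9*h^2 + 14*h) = h + 2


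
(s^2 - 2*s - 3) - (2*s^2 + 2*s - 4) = -s^2 - 4*s + 1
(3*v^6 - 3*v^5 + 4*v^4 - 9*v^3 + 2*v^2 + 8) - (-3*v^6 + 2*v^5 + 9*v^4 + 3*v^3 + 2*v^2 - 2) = 6*v^6 - 5*v^5 - 5*v^4 - 12*v^3 + 10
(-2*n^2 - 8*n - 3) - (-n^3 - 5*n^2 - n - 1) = n^3 + 3*n^2 - 7*n - 2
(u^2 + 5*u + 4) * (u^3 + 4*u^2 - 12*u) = u^5 + 9*u^4 + 12*u^3 - 44*u^2 - 48*u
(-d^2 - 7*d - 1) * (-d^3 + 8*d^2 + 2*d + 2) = d^5 - d^4 - 57*d^3 - 24*d^2 - 16*d - 2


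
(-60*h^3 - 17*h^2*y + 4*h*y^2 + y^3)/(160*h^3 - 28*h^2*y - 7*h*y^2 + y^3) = (3*h + y)/(-8*h + y)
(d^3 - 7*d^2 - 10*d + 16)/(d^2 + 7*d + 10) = (d^2 - 9*d + 8)/(d + 5)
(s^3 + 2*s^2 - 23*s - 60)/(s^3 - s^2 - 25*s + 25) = (s^2 + 7*s + 12)/(s^2 + 4*s - 5)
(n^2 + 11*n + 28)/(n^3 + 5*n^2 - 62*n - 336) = (n + 4)/(n^2 - 2*n - 48)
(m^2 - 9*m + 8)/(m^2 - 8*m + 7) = (m - 8)/(m - 7)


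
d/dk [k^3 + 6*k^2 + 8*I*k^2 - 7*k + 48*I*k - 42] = 3*k^2 + k*(12 + 16*I) - 7 + 48*I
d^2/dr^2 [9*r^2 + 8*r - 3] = 18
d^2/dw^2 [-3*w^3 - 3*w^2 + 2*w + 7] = -18*w - 6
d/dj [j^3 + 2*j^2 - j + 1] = 3*j^2 + 4*j - 1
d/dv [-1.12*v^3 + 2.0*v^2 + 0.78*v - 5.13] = -3.36*v^2 + 4.0*v + 0.78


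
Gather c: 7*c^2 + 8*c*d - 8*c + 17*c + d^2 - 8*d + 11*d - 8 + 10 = 7*c^2 + c*(8*d + 9) + d^2 + 3*d + 2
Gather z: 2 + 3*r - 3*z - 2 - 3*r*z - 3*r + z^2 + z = z^2 + z*(-3*r - 2)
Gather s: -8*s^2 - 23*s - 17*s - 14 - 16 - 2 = -8*s^2 - 40*s - 32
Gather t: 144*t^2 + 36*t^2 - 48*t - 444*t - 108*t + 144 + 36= 180*t^2 - 600*t + 180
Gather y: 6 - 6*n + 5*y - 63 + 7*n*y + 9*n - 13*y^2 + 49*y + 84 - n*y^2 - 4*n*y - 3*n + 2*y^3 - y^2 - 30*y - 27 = 2*y^3 + y^2*(-n - 14) + y*(3*n + 24)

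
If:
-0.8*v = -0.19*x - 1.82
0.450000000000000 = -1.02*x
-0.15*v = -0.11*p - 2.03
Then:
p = -15.50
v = 2.17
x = -0.44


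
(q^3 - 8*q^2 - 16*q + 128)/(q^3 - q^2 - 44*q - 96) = (q - 4)/(q + 3)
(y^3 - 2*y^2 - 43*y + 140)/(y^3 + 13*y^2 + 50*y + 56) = (y^2 - 9*y + 20)/(y^2 + 6*y + 8)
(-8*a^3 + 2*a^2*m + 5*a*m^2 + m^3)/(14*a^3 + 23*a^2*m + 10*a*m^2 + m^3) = (-4*a^2 + 3*a*m + m^2)/(7*a^2 + 8*a*m + m^2)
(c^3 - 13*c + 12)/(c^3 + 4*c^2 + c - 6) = (c^2 + c - 12)/(c^2 + 5*c + 6)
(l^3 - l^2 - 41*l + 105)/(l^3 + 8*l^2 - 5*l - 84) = (l - 5)/(l + 4)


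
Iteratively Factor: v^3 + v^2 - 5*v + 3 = (v + 3)*(v^2 - 2*v + 1) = (v - 1)*(v + 3)*(v - 1)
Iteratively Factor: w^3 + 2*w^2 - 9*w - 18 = (w - 3)*(w^2 + 5*w + 6) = (w - 3)*(w + 2)*(w + 3)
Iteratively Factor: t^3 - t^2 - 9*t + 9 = (t - 3)*(t^2 + 2*t - 3) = (t - 3)*(t + 3)*(t - 1)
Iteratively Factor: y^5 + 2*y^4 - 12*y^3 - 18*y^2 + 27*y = (y + 3)*(y^4 - y^3 - 9*y^2 + 9*y) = y*(y + 3)*(y^3 - y^2 - 9*y + 9) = y*(y - 3)*(y + 3)*(y^2 + 2*y - 3) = y*(y - 3)*(y - 1)*(y + 3)*(y + 3)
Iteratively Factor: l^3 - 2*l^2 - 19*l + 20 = (l - 1)*(l^2 - l - 20) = (l - 1)*(l + 4)*(l - 5)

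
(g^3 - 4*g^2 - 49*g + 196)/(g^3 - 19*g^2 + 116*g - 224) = (g + 7)/(g - 8)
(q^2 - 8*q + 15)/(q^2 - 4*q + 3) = (q - 5)/(q - 1)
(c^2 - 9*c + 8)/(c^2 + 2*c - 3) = (c - 8)/(c + 3)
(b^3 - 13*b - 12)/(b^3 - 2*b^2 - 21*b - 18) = (b - 4)/(b - 6)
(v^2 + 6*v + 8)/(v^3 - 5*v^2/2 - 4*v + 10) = 2*(v + 4)/(2*v^2 - 9*v + 10)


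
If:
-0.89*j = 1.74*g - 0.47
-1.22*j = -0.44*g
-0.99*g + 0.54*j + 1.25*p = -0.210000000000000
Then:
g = 0.23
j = 0.08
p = -0.02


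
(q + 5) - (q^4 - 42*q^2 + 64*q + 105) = -q^4 + 42*q^2 - 63*q - 100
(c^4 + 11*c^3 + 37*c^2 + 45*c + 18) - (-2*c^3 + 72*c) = c^4 + 13*c^3 + 37*c^2 - 27*c + 18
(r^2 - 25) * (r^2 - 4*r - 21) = r^4 - 4*r^3 - 46*r^2 + 100*r + 525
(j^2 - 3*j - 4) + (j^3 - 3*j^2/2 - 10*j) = j^3 - j^2/2 - 13*j - 4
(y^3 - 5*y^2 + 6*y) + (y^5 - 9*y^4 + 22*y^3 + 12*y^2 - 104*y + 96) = y^5 - 9*y^4 + 23*y^3 + 7*y^2 - 98*y + 96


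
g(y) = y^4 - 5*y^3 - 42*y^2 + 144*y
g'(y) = 4*y^3 - 15*y^2 - 84*y + 144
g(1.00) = 98.00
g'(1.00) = 49.00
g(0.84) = 88.86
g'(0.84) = 65.23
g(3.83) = -130.31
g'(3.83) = -173.03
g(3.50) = -74.81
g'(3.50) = -162.25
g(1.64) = 108.38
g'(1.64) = -16.46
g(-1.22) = -226.90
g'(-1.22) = 216.89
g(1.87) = 101.94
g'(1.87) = -39.38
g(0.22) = 29.60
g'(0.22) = 124.84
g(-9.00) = 5508.00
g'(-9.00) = -3231.00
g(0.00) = 0.00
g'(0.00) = 144.00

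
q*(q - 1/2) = q^2 - q/2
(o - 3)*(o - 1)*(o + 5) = o^3 + o^2 - 17*o + 15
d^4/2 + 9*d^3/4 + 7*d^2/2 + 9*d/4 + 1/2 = (d/2 + 1/2)*(d + 1/2)*(d + 1)*(d + 2)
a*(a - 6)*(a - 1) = a^3 - 7*a^2 + 6*a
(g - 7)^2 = g^2 - 14*g + 49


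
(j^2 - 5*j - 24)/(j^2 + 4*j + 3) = (j - 8)/(j + 1)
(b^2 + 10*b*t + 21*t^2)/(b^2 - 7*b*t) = (b^2 + 10*b*t + 21*t^2)/(b*(b - 7*t))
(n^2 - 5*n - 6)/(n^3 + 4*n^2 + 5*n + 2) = (n - 6)/(n^2 + 3*n + 2)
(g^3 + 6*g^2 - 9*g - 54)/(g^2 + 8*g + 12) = (g^2 - 9)/(g + 2)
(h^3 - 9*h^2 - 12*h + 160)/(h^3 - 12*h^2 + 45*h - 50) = (h^2 - 4*h - 32)/(h^2 - 7*h + 10)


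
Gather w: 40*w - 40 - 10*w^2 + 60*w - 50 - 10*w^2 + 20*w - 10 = -20*w^2 + 120*w - 100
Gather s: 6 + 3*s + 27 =3*s + 33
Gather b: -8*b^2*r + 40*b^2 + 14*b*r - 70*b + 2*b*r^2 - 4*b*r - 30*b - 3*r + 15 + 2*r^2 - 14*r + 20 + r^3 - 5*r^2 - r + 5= b^2*(40 - 8*r) + b*(2*r^2 + 10*r - 100) + r^3 - 3*r^2 - 18*r + 40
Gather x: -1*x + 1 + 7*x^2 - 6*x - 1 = 7*x^2 - 7*x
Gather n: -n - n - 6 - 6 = -2*n - 12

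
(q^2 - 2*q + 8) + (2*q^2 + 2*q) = 3*q^2 + 8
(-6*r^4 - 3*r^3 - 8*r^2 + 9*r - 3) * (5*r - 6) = -30*r^5 + 21*r^4 - 22*r^3 + 93*r^2 - 69*r + 18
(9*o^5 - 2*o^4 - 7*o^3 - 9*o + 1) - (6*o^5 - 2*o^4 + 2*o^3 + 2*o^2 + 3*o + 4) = 3*o^5 - 9*o^3 - 2*o^2 - 12*o - 3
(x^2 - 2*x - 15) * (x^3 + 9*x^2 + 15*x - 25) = x^5 + 7*x^4 - 18*x^3 - 190*x^2 - 175*x + 375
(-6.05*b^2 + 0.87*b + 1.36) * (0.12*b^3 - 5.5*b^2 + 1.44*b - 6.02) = -0.726*b^5 + 33.3794*b^4 - 13.3338*b^3 + 30.1938*b^2 - 3.279*b - 8.1872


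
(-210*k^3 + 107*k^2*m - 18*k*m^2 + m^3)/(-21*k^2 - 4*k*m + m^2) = (30*k^2 - 11*k*m + m^2)/(3*k + m)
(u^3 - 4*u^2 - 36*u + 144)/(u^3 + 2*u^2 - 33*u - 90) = (u^2 + 2*u - 24)/(u^2 + 8*u + 15)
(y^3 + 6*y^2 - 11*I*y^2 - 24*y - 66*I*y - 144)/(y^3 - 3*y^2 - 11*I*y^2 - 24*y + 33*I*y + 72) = (y + 6)/(y - 3)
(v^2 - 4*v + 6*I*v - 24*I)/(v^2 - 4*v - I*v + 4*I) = (v + 6*I)/(v - I)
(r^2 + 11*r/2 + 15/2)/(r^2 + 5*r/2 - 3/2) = (2*r + 5)/(2*r - 1)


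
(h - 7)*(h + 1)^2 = h^3 - 5*h^2 - 13*h - 7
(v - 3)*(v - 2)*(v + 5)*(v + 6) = v^4 + 6*v^3 - 19*v^2 - 84*v + 180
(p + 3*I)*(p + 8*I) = p^2 + 11*I*p - 24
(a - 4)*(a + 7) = a^2 + 3*a - 28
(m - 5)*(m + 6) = m^2 + m - 30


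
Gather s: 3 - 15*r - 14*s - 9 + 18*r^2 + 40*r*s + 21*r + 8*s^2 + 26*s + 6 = 18*r^2 + 6*r + 8*s^2 + s*(40*r + 12)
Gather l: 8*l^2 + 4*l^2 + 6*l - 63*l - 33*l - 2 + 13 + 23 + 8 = 12*l^2 - 90*l + 42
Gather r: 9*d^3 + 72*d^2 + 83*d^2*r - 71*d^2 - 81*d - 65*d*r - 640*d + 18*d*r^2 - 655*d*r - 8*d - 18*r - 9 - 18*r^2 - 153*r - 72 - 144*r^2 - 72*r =9*d^3 + d^2 - 729*d + r^2*(18*d - 162) + r*(83*d^2 - 720*d - 243) - 81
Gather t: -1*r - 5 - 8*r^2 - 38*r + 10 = -8*r^2 - 39*r + 5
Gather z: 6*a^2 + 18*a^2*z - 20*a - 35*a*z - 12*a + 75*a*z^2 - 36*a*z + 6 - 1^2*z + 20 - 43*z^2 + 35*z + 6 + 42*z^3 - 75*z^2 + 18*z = 6*a^2 - 32*a + 42*z^3 + z^2*(75*a - 118) + z*(18*a^2 - 71*a + 52) + 32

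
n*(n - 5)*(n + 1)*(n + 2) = n^4 - 2*n^3 - 13*n^2 - 10*n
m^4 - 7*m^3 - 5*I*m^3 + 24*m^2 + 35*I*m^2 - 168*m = m*(m - 7)*(m - 8*I)*(m + 3*I)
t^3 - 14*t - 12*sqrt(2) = (t - 3*sqrt(2))*(t + sqrt(2))*(t + 2*sqrt(2))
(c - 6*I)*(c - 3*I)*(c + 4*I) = c^3 - 5*I*c^2 + 18*c - 72*I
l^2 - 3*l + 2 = (l - 2)*(l - 1)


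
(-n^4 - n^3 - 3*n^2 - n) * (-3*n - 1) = 3*n^5 + 4*n^4 + 10*n^3 + 6*n^2 + n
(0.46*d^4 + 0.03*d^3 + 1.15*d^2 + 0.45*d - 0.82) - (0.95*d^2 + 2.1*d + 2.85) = 0.46*d^4 + 0.03*d^3 + 0.2*d^2 - 1.65*d - 3.67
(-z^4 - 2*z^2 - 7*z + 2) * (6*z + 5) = -6*z^5 - 5*z^4 - 12*z^3 - 52*z^2 - 23*z + 10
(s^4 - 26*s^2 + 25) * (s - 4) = s^5 - 4*s^4 - 26*s^3 + 104*s^2 + 25*s - 100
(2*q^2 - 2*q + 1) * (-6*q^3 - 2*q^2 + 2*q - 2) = -12*q^5 + 8*q^4 + 2*q^3 - 10*q^2 + 6*q - 2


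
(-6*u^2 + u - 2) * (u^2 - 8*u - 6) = -6*u^4 + 49*u^3 + 26*u^2 + 10*u + 12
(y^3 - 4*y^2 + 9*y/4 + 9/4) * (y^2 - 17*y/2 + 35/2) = y^5 - 25*y^4/2 + 215*y^3/4 - 695*y^2/8 + 81*y/4 + 315/8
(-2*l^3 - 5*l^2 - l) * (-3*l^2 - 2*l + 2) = 6*l^5 + 19*l^4 + 9*l^3 - 8*l^2 - 2*l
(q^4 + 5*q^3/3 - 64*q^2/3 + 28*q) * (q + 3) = q^5 + 14*q^4/3 - 49*q^3/3 - 36*q^2 + 84*q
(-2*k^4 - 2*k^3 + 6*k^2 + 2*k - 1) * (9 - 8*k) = 16*k^5 - 2*k^4 - 66*k^3 + 38*k^2 + 26*k - 9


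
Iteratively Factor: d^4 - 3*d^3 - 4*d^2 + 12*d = (d - 2)*(d^3 - d^2 - 6*d) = (d - 2)*(d + 2)*(d^2 - 3*d) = d*(d - 2)*(d + 2)*(d - 3)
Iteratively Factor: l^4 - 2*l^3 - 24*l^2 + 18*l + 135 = (l - 3)*(l^3 + l^2 - 21*l - 45) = (l - 3)*(l + 3)*(l^2 - 2*l - 15) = (l - 3)*(l + 3)^2*(l - 5)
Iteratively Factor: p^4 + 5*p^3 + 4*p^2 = (p + 4)*(p^3 + p^2) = p*(p + 4)*(p^2 + p) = p^2*(p + 4)*(p + 1)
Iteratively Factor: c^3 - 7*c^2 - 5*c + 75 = (c - 5)*(c^2 - 2*c - 15) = (c - 5)*(c + 3)*(c - 5)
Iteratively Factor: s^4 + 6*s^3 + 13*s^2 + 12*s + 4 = (s + 2)*(s^3 + 4*s^2 + 5*s + 2) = (s + 1)*(s + 2)*(s^2 + 3*s + 2) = (s + 1)*(s + 2)^2*(s + 1)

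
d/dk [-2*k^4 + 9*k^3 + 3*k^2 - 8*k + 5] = -8*k^3 + 27*k^2 + 6*k - 8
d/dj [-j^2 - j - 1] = -2*j - 1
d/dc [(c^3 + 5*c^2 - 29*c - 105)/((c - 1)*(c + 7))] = (c^2 - 2*c + 17)/(c^2 - 2*c + 1)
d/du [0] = 0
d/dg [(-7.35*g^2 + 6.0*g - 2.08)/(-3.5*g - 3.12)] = (25.725*g^2 + 45.864*g - 26.0)/(12.25*g^2 + 21.84*g + 9.7344)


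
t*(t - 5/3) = t^2 - 5*t/3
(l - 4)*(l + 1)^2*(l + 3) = l^4 + l^3 - 13*l^2 - 25*l - 12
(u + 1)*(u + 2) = u^2 + 3*u + 2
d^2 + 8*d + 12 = (d + 2)*(d + 6)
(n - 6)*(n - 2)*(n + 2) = n^3 - 6*n^2 - 4*n + 24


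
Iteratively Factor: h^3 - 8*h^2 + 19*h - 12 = (h - 1)*(h^2 - 7*h + 12) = (h - 4)*(h - 1)*(h - 3)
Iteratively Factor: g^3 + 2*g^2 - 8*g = (g)*(g^2 + 2*g - 8) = g*(g + 4)*(g - 2)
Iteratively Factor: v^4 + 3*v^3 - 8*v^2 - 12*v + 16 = (v + 4)*(v^3 - v^2 - 4*v + 4) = (v + 2)*(v + 4)*(v^2 - 3*v + 2) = (v - 1)*(v + 2)*(v + 4)*(v - 2)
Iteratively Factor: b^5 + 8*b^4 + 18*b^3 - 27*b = (b - 1)*(b^4 + 9*b^3 + 27*b^2 + 27*b) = (b - 1)*(b + 3)*(b^3 + 6*b^2 + 9*b) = (b - 1)*(b + 3)^2*(b^2 + 3*b) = (b - 1)*(b + 3)^3*(b)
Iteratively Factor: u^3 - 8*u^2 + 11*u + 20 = (u - 5)*(u^2 - 3*u - 4) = (u - 5)*(u + 1)*(u - 4)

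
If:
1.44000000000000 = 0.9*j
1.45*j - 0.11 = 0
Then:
No Solution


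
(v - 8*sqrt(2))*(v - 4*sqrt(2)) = v^2 - 12*sqrt(2)*v + 64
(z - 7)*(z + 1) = z^2 - 6*z - 7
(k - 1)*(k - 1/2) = k^2 - 3*k/2 + 1/2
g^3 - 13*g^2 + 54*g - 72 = (g - 6)*(g - 4)*(g - 3)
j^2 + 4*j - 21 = (j - 3)*(j + 7)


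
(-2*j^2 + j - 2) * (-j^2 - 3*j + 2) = 2*j^4 + 5*j^3 - 5*j^2 + 8*j - 4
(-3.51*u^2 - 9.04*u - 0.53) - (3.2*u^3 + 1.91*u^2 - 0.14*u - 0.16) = -3.2*u^3 - 5.42*u^2 - 8.9*u - 0.37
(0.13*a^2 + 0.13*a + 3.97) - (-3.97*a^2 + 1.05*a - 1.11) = 4.1*a^2 - 0.92*a + 5.08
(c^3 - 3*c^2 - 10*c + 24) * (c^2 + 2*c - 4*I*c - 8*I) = c^5 - c^4 - 4*I*c^4 - 16*c^3 + 4*I*c^3 + 4*c^2 + 64*I*c^2 + 48*c - 16*I*c - 192*I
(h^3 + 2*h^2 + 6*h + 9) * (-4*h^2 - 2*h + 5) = -4*h^5 - 10*h^4 - 23*h^3 - 38*h^2 + 12*h + 45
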